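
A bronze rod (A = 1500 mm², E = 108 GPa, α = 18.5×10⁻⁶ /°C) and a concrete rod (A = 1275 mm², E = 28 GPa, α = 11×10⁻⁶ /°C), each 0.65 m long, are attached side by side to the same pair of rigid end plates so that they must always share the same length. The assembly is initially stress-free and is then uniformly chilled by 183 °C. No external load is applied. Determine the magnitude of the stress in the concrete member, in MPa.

Both members must finish at the same length. With the larger α, the bronze tends to over-contract; the plates restrain it, putting the bronze in tension and the concrete in compression. With no external load the two internal forces are equal and opposite, magnitude P.
Setting the final lengths equal and cancelling L: (α₁ − α₂)ΔT = P/(A₁E₁) + P/(A₂E₂).
|α₁ − α₂|·ΔT = 7.5×10⁻⁶ × 183 = 0.001372.
1/(A₁E₁) + 1/(A₂E₂) = 1/(1500×108×10³) + 1/(1275×28×10³) = 3.418×10⁻⁸ N⁻¹.
P = 0.001372 / 3.418×10⁻⁸ = 40150 N = 40.15 kN.
σ_{concrete} = P/A₂ = 40150/1275 = 31.49 MPa, compressive.

σ ≈ 31.5 MPa (compressive)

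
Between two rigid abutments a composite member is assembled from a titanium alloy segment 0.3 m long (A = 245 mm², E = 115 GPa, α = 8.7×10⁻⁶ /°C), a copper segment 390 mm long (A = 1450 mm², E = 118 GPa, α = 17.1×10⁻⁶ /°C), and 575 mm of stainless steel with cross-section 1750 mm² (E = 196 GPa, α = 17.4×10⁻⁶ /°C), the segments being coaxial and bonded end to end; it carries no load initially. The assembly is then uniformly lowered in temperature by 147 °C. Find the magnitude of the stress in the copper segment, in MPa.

σ ≈ 134 MPa (tensile)

If the supports were absent, the total length change would be Σ αᵢΔT Lᵢ = 8.7×10⁻⁶×147×300 + 17.1×10⁻⁶×147×390 + 17.4×10⁻⁶×147×575 = 2.835 mm.
The walls prevent any net length change, so an axial force P (same in every segment) develops. Compatibility: P · Σ Lᵢ/(AᵢEᵢ) = δ_free.
Σ Lᵢ/(AᵢEᵢ) = 300/(245×115×10³) + 390/(1450×118×10³) + 575/(1750×196×10³) = 1.46×10⁻⁵ mm/N.
So P = 2.835 / 1.46×10⁻⁵ = 194.1 kN, tensile.
σ_{copper} = P / A = 194100 / 1450 = 133.9 MPa.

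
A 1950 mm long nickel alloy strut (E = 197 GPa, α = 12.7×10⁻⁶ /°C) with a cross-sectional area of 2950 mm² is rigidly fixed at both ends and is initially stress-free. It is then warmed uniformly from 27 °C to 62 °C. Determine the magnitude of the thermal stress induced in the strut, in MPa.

σ ≈ 87.6 MPa (compressive)

With length fixed, the mechanical strain must cancel the thermal strain αΔT = 12.7×10⁻⁶ × 35 = 444.5×10⁻⁶.
The stress required to suppress this strain is σ = Eε = 197×10³ × 444.5×10⁻⁶ = 87.57 MPa, compressive since the strut is trying to expand.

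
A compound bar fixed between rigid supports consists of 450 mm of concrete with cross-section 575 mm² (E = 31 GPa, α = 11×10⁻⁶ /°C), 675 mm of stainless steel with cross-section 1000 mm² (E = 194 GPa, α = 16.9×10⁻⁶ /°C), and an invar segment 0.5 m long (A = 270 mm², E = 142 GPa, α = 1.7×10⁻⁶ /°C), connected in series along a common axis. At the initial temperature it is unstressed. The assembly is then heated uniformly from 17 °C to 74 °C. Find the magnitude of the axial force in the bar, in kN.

P ≈ 23.5 kN (compressive)

Free thermal expansion of the whole bar: Σ αᵢΔT Lᵢ = 11×10⁻⁶×57×450 + 16.9×10⁻⁶×57×675 + 1.7×10⁻⁶×57×500 = 0.9808 mm.
The walls prevent any net length change, so an axial force P (same in every segment) develops. Compatibility: P · Σ Lᵢ/(AᵢEᵢ) = δ_free.
The series flexibility is Σ Lᵢ/(AᵢEᵢ) = 450/(575×31×10³) + 675/(1000×194×10³) + 500/(270×142×10³) = 4.177×10⁻⁵ mm/N.
Hence P = δ_free / Σ(L/AE) = 0.9808/4.177×10⁻⁵ = 23.48 kN (compressive).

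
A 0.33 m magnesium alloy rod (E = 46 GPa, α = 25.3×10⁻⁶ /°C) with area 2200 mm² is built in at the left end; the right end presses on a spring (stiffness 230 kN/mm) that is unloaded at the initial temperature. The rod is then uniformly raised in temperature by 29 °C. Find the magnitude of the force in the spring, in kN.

The unrestrained thermal change is αΔT L = 25.3×10⁻⁶ × 29 × 330 = 0.2421 mm.
Let P be the compressive force at the spring. The rod shortens elastically by PL/(AE) and the spring compresses by P/k; together these equal δ_free.
So P = δ_free / [L/(AE) + 1/k] = 0.2421 / [ 330/(2200×46×10³) + 1/(230×10³) ].
P = 0.2421 / 7.609×10⁻⁶ = 31820 N.

P ≈ 31.8 kN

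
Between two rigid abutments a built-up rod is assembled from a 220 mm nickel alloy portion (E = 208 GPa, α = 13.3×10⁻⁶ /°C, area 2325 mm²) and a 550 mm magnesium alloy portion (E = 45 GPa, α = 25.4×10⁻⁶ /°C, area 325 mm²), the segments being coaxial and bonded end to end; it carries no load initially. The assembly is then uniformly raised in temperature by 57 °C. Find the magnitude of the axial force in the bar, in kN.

P ≈ 25.3 kN (compressive)

With the walls removed the bar would change length by δ_free = Σ αᵢΔT Lᵢ = 13.3×10⁻⁶×57×220 + 25.4×10⁻⁶×57×550 = 0.9631 mm.
The walls prevent any net length change, so an axial force P (same in every segment) develops. Compatibility: P · Σ Lᵢ/(AᵢEᵢ) = δ_free.
Σ Lᵢ/(AᵢEᵢ) = 220/(2325×208×10³) + 550/(325×45×10³) = 3.806×10⁻⁵ mm/N.
Hence P = δ_free / Σ(L/AE) = 0.9631/3.806×10⁻⁵ = 25.3 kN (compressive).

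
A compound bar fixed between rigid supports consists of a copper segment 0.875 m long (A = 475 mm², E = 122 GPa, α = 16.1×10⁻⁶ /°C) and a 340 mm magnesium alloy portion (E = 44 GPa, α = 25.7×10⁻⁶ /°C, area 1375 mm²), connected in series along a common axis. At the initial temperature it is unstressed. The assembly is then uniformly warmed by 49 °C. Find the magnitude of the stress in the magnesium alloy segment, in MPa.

σ ≈ 39.3 MPa (compressive)

With the walls removed the bar would change length by δ_free = Σ αᵢΔT Lᵢ = 16.1×10⁻⁶×49×875 + 25.7×10⁻⁶×49×340 = 1.118 mm.
The rigid supports impose zero overall length change; the single axial force P common to all segments must satisfy P Σ Lᵢ/(AᵢEᵢ) = δ_free.
The series flexibility is Σ Lᵢ/(AᵢEᵢ) = 875/(475×122×10³) + 340/(1375×44×10³) = 2.072×10⁻⁵ mm/N.
So P = 1.118 / 2.072×10⁻⁵ = 53.98 kN, compressive.
σ_{magnesium alloy} = P / A = 53980 / 1375 = 39.26 MPa.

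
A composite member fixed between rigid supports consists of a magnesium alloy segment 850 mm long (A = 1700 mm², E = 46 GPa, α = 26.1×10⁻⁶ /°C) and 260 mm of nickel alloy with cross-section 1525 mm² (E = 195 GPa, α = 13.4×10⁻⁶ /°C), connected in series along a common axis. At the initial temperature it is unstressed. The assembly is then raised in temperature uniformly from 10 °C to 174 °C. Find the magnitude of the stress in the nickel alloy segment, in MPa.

Free thermal expansion of the whole bar: Σ αᵢΔT Lᵢ = 26.1×10⁻⁶×164×850 + 13.4×10⁻⁶×164×260 = 4.21 mm.
The rigid supports impose zero overall length change; the single axial force P common to all segments must satisfy P Σ Lᵢ/(AᵢEᵢ) = δ_free.
The series flexibility is Σ Lᵢ/(AᵢEᵢ) = 850/(1700×46×10³) + 260/(1525×195×10³) = 1.174×10⁻⁵ mm/N.
P = 4.21 / 1.174×10⁻⁵ = 358500 N = 358.5 kN, compressive.
σ_{nickel alloy} = P / A = 358500 / 1525 = 235.1 MPa.

σ ≈ 235 MPa (compressive)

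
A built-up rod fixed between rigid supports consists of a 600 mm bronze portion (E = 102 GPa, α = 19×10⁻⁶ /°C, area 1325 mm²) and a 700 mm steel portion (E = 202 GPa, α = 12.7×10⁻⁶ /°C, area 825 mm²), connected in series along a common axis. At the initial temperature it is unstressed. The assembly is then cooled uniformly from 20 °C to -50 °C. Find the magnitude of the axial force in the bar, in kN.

P ≈ 164 kN (tensile)

If the supports were absent, the total length change would be Σ αᵢΔT Lᵢ = 19×10⁻⁶×70×600 + 12.7×10⁻⁶×70×700 = 1.42 mm.
The walls prevent any net length change, so an axial force P (same in every segment) develops. Compatibility: P · Σ Lᵢ/(AᵢEᵢ) = δ_free.
The series flexibility is Σ Lᵢ/(AᵢEᵢ) = 600/(1325×102×10³) + 700/(825×202×10³) = 8.64×10⁻⁶ mm/N.
Hence P = δ_free / Σ(L/AE) = 1.42/8.64×10⁻⁶ = 164.4 kN (tensile).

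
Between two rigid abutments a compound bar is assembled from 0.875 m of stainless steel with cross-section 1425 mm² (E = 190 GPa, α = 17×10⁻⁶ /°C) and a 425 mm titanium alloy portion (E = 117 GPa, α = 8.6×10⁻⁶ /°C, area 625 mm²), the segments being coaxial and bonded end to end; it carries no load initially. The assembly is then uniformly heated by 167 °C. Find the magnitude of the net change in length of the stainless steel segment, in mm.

If the supports were absent, the total length change would be Σ αᵢΔT Lᵢ = 17×10⁻⁶×167×875 + 8.6×10⁻⁶×167×425 = 3.095 mm.
The walls prevent any net length change, so an axial force P (same in every segment) develops. Compatibility: P · Σ Lᵢ/(AᵢEᵢ) = δ_free.
The series flexibility is Σ Lᵢ/(AᵢEᵢ) = 875/(1425×190×10³) + 425/(625×117×10³) = 9.044×10⁻⁶ mm/N.
P = 3.095 / 9.044×10⁻⁶ = 342200 N = 342.2 kN, compressive.
For the stainless steel segment, free thermal change = 17×10⁻⁶×167×875 = 2.484 mm and elastic change from P = 342200×875/(1425×190×10³) = 1.106 mm; these oppose, so the net change is 1.38 mm (segment lengthens).

|ΔL| ≈ 1.38 mm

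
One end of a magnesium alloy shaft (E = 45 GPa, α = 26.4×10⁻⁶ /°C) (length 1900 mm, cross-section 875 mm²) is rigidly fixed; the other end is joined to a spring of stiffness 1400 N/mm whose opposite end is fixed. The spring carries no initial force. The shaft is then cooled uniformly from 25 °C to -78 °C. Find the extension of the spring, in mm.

Free thermal contraction: δ_free = αΔT L = 26.4×10⁻⁶ × 103 × 1900 = 5.166 mm.
With a force P in the spring, the elastic change of the shaft is PL/(AE) and that of the spring is P/k; compatibility requires their sum to equal δ_free.
So P = δ_free / [L/(AE) + 1/k] = 5.166 / [ 1900/(875×45×10³) + 1/(1400) ].
P = 5.166 / 0.0007625 = 6775 N.
Spring extension = P/k = 6775/(1400) = 4.84 mm.

δ ≈ 4.84 mm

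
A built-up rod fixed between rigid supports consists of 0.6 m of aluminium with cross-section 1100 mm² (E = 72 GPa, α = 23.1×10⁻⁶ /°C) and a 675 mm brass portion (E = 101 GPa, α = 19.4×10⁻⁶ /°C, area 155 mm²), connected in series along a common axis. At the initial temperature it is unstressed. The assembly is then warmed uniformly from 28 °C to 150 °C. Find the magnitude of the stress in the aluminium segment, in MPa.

With the walls removed the bar would change length by δ_free = Σ αᵢΔT Lᵢ = 23.1×10⁻⁶×122×600 + 19.4×10⁻⁶×122×675 = 3.289 mm.
The rigid supports impose zero overall length change; the single axial force P common to all segments must satisfy P Σ Lᵢ/(AᵢEᵢ) = δ_free.
Σ Lᵢ/(AᵢEᵢ) = 600/(1100×72×10³) + 675/(155×101×10³) = 5.069×10⁻⁵ mm/N.
Hence P = δ_free / Σ(L/AE) = 3.289/5.069×10⁻⁵ = 64.87 kN (compressive).
σ_{aluminium} = P / A = 64870 / 1100 = 58.97 MPa.

σ ≈ 59 MPa (compressive)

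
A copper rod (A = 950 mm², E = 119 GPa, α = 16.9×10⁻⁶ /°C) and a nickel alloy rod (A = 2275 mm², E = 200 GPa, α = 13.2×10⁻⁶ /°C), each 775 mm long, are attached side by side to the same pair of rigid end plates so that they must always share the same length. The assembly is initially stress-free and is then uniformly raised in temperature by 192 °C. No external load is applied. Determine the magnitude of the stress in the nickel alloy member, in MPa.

σ ≈ 28.3 MPa (tensile)

Both members must finish at the same length. With the larger α, the copper tends to over-expand; the plates restrain it, putting the copper in compression and the nickel alloy in tension. With no external load the two internal forces are equal and opposite, magnitude P.
Setting the final lengths equal and cancelling L: (α₁ − α₂)ΔT = P/(A₁E₁) + P/(A₂E₂).
|α₁ − α₂|·ΔT = 3.7×10⁻⁶ × 192 = 0.0007104.
1/(A₁E₁) + 1/(A₂E₂) = 1/(950×119×10³) + 1/(2275×200×10³) = 1.104×10⁻⁸ N⁻¹.
So P = 0.0007104 / 1.104×10⁻⁸ = 64.33 kN.
σ_{nickel alloy} = P/A₂ = 64330/2275 = 28.28 MPa, tensile.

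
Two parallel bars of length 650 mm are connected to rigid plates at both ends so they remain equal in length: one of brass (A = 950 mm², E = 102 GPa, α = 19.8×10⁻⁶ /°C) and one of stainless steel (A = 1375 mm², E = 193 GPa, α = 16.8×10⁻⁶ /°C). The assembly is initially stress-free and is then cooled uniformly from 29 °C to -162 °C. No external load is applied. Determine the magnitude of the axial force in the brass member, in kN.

P ≈ 40.7 kN (tensile in the brass)

Both members must finish at the same length. With the larger α, the brass tends to over-contract; the plates restrain it, putting the brass in tension and the stainless steel in compression. With no external load the two internal forces are equal and opposite, magnitude P.
Setting the final lengths equal and cancelling L: (α₁ − α₂)ΔT = P/(A₁E₁) + P/(A₂E₂).
|α₁ − α₂|·ΔT = 3×10⁻⁶ × 191 = 0.000573.
1/(A₁E₁) + 1/(A₂E₂) = 1/(950×102×10³) + 1/(1375×193×10³) = 1.409×10⁻⁸ N⁻¹.
P = 0.000573 / 1.409×10⁻⁸ = 40670 N = 40.67 kN.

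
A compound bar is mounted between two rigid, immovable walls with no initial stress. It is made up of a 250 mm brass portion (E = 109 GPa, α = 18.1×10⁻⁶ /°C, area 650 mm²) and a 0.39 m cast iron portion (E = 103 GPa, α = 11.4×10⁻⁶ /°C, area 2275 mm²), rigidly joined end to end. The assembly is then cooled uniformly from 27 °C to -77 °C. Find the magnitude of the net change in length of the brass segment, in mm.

With the walls removed the bar would change length by δ_free = Σ αᵢΔT Lᵢ = 18.1×10⁻⁶×104×250 + 11.4×10⁻⁶×104×390 = 0.933 mm.
Since the ends are fixed, an axial force P builds up, equal in every segment, with P · Σ Lᵢ/(AᵢEᵢ) = δ_free.
Σ Lᵢ/(AᵢEᵢ) = 250/(650×109×10³) + 390/(2275×103×10³) = 5.193×10⁻⁶ mm/N.
P = 0.933 / 5.193×10⁻⁶ = 179700 N = 179.7 kN, tensile.
For the brass segment, free thermal change = 18.1×10⁻⁶×104×250 = 0.4706 mm and elastic change from P = 179700×250/(650×109×10³) = 0.634 mm; these oppose, so the net change is 0.163 mm (segment lengthens).

|ΔL| ≈ 0.163 mm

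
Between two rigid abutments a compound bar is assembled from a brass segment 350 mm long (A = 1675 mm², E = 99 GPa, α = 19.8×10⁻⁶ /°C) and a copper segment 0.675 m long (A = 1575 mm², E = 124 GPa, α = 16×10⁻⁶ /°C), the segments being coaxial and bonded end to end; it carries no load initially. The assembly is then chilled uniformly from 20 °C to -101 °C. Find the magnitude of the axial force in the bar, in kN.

Free thermal contraction of the whole bar: Σ αᵢΔT Lᵢ = 19.8×10⁻⁶×121×350 + 16×10⁻⁶×121×675 = 2.145 mm.
The walls prevent any net length change, so an axial force P (same in every segment) develops. Compatibility: P · Σ Lᵢ/(AᵢEᵢ) = δ_free.
Σ Lᵢ/(AᵢEᵢ) = 350/(1675×99×10³) + 675/(1575×124×10³) = 5.567×10⁻⁶ mm/N.
So P = 2.145 / 5.567×10⁻⁶ = 385.4 kN, tensile.

P ≈ 385 kN (tensile)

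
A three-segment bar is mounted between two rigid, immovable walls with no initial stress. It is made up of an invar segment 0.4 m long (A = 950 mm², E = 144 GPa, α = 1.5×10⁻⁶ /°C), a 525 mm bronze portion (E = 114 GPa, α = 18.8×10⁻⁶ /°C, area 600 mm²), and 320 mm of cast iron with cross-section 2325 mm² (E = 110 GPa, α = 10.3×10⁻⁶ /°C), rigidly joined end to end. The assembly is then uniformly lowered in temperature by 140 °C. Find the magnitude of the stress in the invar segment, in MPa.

Free thermal contraction of the whole bar: Σ αᵢΔT Lᵢ = 1.5×10⁻⁶×140×400 + 18.8×10⁻⁶×140×525 + 10.3×10⁻⁶×140×320 = 1.927 mm.
The rigid supports impose zero overall length change; the single axial force P common to all segments must satisfy P Σ Lᵢ/(AᵢEᵢ) = δ_free.
Σ Lᵢ/(AᵢEᵢ) = 400/(950×144×10³) + 525/(600×114×10³) + 320/(2325×110×10³) = 1.185×10⁻⁵ mm/N.
Hence P = δ_free / Σ(L/AE) = 1.927/1.185×10⁻⁵ = 162.6 kN (tensile).
σ_{invar} = P / A = 162600 / 950 = 171.2 MPa.

σ ≈ 171 MPa (tensile)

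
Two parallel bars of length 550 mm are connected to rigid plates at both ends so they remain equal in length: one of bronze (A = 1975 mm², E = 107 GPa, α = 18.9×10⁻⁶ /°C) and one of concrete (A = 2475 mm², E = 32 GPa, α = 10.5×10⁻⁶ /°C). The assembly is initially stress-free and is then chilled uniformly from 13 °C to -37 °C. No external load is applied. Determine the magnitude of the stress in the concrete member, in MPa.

Both members must finish at the same length. With the larger α, the bronze tends to over-contract; the plates restrain it, putting the bronze in tension and the concrete in compression. With no external load the two internal forces are equal and opposite, magnitude P.
Compatibility of the two members (thermal + elastic change equal): (α₁ − α₂)ΔT = P·[1/(A₁E₁) + 1/(A₂E₂)].
|α₁ − α₂|·ΔT = 8.4×10⁻⁶ × 50 = 0.00042.
1/(A₁E₁) + 1/(A₂E₂) = 1/(1975×107×10³) + 1/(2475×32×10³) = 1.736×10⁻⁸ N⁻¹.
So P = 0.00042 / 1.736×10⁻⁸ = 24.2 kN.
σ_{concrete} = P/A₂ = 24200/2475 = 9.776 MPa, compressive.

σ ≈ 9.78 MPa (compressive)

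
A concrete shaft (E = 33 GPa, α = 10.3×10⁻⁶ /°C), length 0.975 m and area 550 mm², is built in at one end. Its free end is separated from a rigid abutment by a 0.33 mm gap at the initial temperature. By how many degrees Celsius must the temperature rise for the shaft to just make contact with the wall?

ΔT ≈ 32.9 °C

The gap closes when αΔT L = 0.33 mm, since the shaft is still unstressed at that instant.
ΔT = 0.33 / (10.3×10⁻⁶ × 975) = 32.86 °C.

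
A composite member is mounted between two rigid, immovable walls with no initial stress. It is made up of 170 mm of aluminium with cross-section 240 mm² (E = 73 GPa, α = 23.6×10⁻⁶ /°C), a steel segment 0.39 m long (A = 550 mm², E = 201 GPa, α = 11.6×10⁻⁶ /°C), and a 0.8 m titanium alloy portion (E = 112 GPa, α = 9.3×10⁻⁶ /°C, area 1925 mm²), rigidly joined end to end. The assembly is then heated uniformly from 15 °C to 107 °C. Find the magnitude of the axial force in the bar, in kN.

Free thermal expansion of the whole bar: Σ αᵢΔT Lᵢ = 23.6×10⁻⁶×92×170 + 11.6×10⁻⁶×92×390 + 9.3×10⁻⁶×92×800 = 1.47 mm.
The rigid supports impose zero overall length change; the single axial force P common to all segments must satisfy P Σ Lᵢ/(AᵢEᵢ) = δ_free.
Σ Lᵢ/(AᵢEᵢ) = 170/(240×73×10³) + 390/(550×201×10³) + 800/(1925×112×10³) = 1.694×10⁻⁵ mm/N.
Hence P = δ_free / Σ(L/AE) = 1.47/1.694×10⁻⁵ = 86.76 kN (compressive).

P ≈ 86.8 kN (compressive)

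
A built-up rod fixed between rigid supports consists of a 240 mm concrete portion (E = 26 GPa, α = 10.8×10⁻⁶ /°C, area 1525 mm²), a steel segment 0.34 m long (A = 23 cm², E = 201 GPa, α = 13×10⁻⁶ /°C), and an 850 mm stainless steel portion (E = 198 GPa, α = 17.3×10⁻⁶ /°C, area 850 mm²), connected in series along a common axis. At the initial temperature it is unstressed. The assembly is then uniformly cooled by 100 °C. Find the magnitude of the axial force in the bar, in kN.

P ≈ 183 kN (tensile)

Free thermal contraction of the whole bar: Σ αᵢΔT Lᵢ = 10.8×10⁻⁶×100×240 + 13×10⁻⁶×100×340 + 17.3×10⁻⁶×100×850 = 2.172 mm.
Since the ends are fixed, an axial force P builds up, equal in every segment, with P · Σ Lᵢ/(AᵢEᵢ) = δ_free.
The series flexibility is Σ Lᵢ/(AᵢEᵢ) = 240/(1525×26×10³) + 340/(2300×201×10³) + 850/(850×198×10³) = 1.184×10⁻⁵ mm/N.
Hence P = δ_free / Σ(L/AE) = 2.172/1.184×10⁻⁵ = 183.4 kN (tensile).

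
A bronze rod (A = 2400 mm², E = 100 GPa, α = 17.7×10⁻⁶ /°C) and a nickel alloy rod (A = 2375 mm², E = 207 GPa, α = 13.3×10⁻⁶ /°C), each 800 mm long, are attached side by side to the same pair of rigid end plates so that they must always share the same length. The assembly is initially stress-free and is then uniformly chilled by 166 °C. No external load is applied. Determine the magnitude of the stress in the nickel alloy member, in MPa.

σ ≈ 49.6 MPa (compressive)

Equilibrium of a rigid end plate with no external load gives equal and opposite internal forces ±P in the two members. Since α_{bronze} > α_{nickel alloy}, cooling drives the bronze into tension and the nickel alloy into compression.
Compatibility of the two members (thermal + elastic change equal): (α₁ − α₂)ΔT = P·[1/(A₁E₁) + 1/(A₂E₂)].
|α₁ − α₂|·ΔT = 4.4×10⁻⁶ × 166 = 0.0007304.
1/(A₁E₁) + 1/(A₂E₂) = 1/(2400×100×10³) + 1/(2375×207×10³) = 6.201×10⁻⁹ N⁻¹.
P = 0.0007304 / 6.201×10⁻⁹ = 117800 N = 117.8 kN.
σ_{nickel alloy} = P/A₂ = 117800/2375 = 49.6 MPa, compressive.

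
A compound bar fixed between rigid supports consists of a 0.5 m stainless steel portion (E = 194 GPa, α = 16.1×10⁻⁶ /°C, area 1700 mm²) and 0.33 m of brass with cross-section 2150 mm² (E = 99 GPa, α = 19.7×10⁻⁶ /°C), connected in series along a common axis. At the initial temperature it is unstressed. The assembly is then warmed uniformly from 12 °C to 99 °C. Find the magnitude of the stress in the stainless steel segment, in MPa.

If the supports were absent, the total length change would be Σ αᵢΔT Lᵢ = 16.1×10⁻⁶×87×500 + 19.7×10⁻⁶×87×330 = 1.266 mm.
Since the ends are fixed, an axial force P builds up, equal in every segment, with P · Σ Lᵢ/(AᵢEᵢ) = δ_free.
Σ Lᵢ/(AᵢEᵢ) = 500/(1700×194×10³) + 330/(2150×99×10³) = 3.066×10⁻⁶ mm/N.
So P = 1.266 / 3.066×10⁻⁶ = 412.8 kN, compressive.
σ_{stainless steel} = P / A = 412800 / 1700 = 242.8 MPa.

σ ≈ 243 MPa (compressive)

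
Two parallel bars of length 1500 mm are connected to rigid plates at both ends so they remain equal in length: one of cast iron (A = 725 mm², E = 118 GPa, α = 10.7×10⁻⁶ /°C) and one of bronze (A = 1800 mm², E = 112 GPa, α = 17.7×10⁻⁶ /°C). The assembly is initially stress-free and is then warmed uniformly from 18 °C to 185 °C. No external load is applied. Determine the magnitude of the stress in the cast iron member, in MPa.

Equilibrium of a rigid end plate with no external load gives equal and opposite internal forces ±P in the two members. Since α_{bronze} > α_{cast iron}, heating drives the bronze into compression and the cast iron into tension.
Compatibility of the two members (thermal + elastic change equal): (α₁ − α₂)ΔT = P·[1/(A₁E₁) + 1/(A₂E₂)].
|α₁ − α₂|·ΔT = 7×10⁻⁶ × 167 = 0.001169.
1/(A₁E₁) + 1/(A₂E₂) = 1/(725×118×10³) + 1/(1800×112×10³) = 1.665×10⁻⁸ N⁻¹.
So P = 0.001169 / 1.665×10⁻⁸ = 70.21 kN.
σ_{cast iron} = P/A₁ = 70210/725 = 96.85 MPa, tensile.

σ ≈ 96.8 MPa (tensile)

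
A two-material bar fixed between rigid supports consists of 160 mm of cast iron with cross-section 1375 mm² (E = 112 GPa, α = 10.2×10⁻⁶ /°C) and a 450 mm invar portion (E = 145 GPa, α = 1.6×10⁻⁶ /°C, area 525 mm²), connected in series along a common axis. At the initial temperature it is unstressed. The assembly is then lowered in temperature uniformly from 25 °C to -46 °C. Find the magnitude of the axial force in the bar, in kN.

Free thermal contraction of the whole bar: Σ αᵢΔT Lᵢ = 10.2×10⁻⁶×71×160 + 1.6×10⁻⁶×71×450 = 0.167 mm.
Since the ends are fixed, an axial force P builds up, equal in every segment, with P · Σ Lᵢ/(AᵢEᵢ) = δ_free.
The series flexibility is Σ Lᵢ/(AᵢEᵢ) = 160/(1375×112×10³) + 450/(525×145×10³) = 6.95×10⁻⁶ mm/N.
P = 0.167 / 6.95×10⁻⁶ = 24030 N = 24.03 kN, tensile.

P ≈ 24 kN (tensile)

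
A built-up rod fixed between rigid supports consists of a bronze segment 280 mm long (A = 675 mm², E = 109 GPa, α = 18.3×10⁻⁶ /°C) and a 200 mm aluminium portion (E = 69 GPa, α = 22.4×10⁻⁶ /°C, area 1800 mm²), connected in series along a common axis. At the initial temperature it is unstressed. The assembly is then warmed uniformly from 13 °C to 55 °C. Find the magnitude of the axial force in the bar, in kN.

With the walls removed the bar would change length by δ_free = Σ αᵢΔT Lᵢ = 18.3×10⁻⁶×42×280 + 22.4×10⁻⁶×42×200 = 0.4034 mm.
The rigid supports impose zero overall length change; the single axial force P common to all segments must satisfy P Σ Lᵢ/(AᵢEᵢ) = δ_free.
Σ Lᵢ/(AᵢEᵢ) = 280/(675×109×10³) + 200/(1800×69×10³) = 5.416×10⁻⁶ mm/N.
So P = 0.4034 / 5.416×10⁻⁶ = 74.48 kN, compressive.

P ≈ 74.5 kN (compressive)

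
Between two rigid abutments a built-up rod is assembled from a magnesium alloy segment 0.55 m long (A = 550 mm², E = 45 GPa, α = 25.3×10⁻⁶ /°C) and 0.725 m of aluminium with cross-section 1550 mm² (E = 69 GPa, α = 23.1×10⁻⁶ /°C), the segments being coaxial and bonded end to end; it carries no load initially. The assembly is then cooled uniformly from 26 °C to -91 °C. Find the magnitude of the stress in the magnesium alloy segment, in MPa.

σ ≈ 225 MPa (tensile)

With the walls removed the bar would change length by δ_free = Σ αᵢΔT Lᵢ = 25.3×10⁻⁶×117×550 + 23.1×10⁻⁶×117×725 = 3.588 mm.
The walls prevent any net length change, so an axial force P (same in every segment) develops. Compatibility: P · Σ Lᵢ/(AᵢEᵢ) = δ_free.
The series flexibility is Σ Lᵢ/(AᵢEᵢ) = 550/(550×45×10³) + 725/(1550×69×10³) = 2.9×10⁻⁵ mm/N.
So P = 3.588 / 2.9×10⁻⁵ = 123.7 kN, tensile.
σ_{magnesium alloy} = P / A = 123700 / 550 = 224.9 MPa.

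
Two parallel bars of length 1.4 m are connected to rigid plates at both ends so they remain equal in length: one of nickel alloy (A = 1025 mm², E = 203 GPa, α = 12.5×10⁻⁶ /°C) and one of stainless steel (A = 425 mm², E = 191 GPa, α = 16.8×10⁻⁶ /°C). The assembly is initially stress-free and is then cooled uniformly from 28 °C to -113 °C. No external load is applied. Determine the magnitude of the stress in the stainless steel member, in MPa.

Both members must finish at the same length. With the larger α, the stainless steel tends to over-contract; the plates restrain it, putting the stainless steel in tension and the nickel alloy in compression. With no external load the two internal forces are equal and opposite, magnitude P.
Compatibility of the two members (thermal + elastic change equal): (α₁ − α₂)ΔT = P·[1/(A₁E₁) + 1/(A₂E₂)].
|α₁ − α₂|·ΔT = 4.3×10⁻⁶ × 141 = 0.0006063.
1/(A₁E₁) + 1/(A₂E₂) = 1/(1025×203×10³) + 1/(425×191×10³) = 1.713×10⁻⁸ N⁻¹.
P = 0.0006063 / 1.713×10⁻⁸ = 35400 N = 35.4 kN.
σ_{stainless steel} = P/A₂ = 35400/425 = 83.3 MPa, tensile.

σ ≈ 83.3 MPa (tensile)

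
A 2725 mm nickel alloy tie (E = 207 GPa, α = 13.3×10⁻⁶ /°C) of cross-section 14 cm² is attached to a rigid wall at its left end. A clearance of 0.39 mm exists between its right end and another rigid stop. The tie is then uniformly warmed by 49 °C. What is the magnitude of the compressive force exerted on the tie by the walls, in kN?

If the wall were absent the tie would grow by αΔT L = 13.3×10⁻⁶ × 49 × 2725 = 1.776 mm.
The gap closes (δ_free > 0.39 mm) and the wall then resists a further 1.776 − 0.39 = 1.386 mm of expansion.
So σ = E(δ_free − g)/L = 207×10³ × 1.386/2725 = 105.3 MPa.
P = σA = 105.3 × 1400 = 147.4 kN.

P ≈ 147 kN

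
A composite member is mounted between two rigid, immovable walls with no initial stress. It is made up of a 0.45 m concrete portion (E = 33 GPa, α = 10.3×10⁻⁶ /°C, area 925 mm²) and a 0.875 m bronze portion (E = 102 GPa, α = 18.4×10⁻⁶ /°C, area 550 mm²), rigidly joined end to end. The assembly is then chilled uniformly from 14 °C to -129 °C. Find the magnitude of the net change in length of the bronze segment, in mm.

If the supports were absent, the total length change would be Σ αᵢΔT Lᵢ = 10.3×10⁻⁶×143×450 + 18.4×10⁻⁶×143×875 = 2.965 mm.
The rigid supports impose zero overall length change; the single axial force P common to all segments must satisfy P Σ Lᵢ/(AᵢEᵢ) = δ_free.
The series flexibility is Σ Lᵢ/(AᵢEᵢ) = 450/(925×33×10³) + 875/(550×102×10³) = 3.034×10⁻⁵ mm/N.
P = 2.965 / 3.034×10⁻⁵ = 97730 N = 97.73 kN, tensile.
For the bronze segment, free thermal change = 18.4×10⁻⁶×143×875 = 2.302 mm and elastic change from P = 97730×875/(550×102×10³) = 1.524 mm; these oppose, so the net change is 0.778 mm (segment shortens).

|ΔL| ≈ 0.778 mm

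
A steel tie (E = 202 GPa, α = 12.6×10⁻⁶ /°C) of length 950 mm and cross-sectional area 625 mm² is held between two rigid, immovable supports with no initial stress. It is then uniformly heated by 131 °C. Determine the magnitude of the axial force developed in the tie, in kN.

The ends cannot move, so σ = EαΔT = 202×10³ × 12.6×10⁻⁶ × 131 = 333.4 MPa.
P = AEαΔT = 625 × 202×10³ × 12.6×10⁻⁶ × 131 = 208.4 kN (compressive).

P ≈ 208 kN (compressive)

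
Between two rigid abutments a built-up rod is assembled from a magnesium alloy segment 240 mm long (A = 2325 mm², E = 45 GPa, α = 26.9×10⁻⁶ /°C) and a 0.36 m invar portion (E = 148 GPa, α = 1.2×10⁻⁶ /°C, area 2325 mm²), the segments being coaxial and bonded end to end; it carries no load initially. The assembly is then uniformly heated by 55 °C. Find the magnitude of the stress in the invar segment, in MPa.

With the walls removed the bar would change length by δ_free = Σ αᵢΔT Lᵢ = 26.9×10⁻⁶×55×240 + 1.2×10⁻⁶×55×360 = 0.3788 mm.
The walls prevent any net length change, so an axial force P (same in every segment) develops. Compatibility: P · Σ Lᵢ/(AᵢEᵢ) = δ_free.
The series flexibility is Σ Lᵢ/(AᵢEᵢ) = 240/(2325×45×10³) + 360/(2325×148×10³) = 3.34×10⁻⁶ mm/N.
Hence P = δ_free / Σ(L/AE) = 0.3788/3.34×10⁻⁶ = 113.4 kN (compressive).
σ_{invar} = P / A = 113400 / 2325 = 48.78 MPa.

σ ≈ 48.8 MPa (compressive)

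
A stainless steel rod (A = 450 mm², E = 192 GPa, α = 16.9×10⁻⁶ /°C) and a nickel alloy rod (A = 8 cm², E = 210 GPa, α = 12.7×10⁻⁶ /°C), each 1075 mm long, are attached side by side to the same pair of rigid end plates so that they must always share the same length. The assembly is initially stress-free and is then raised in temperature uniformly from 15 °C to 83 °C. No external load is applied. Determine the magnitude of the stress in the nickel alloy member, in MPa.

σ ≈ 20.4 MPa (tensile)

The stainless steel has the larger α, so on heating it would change length more than the nickel alloy if both were free. The rigid plates force a common final length, so the stainless steel is put into compression and the nickel alloy into tension, with equal and opposite forces P (no external load).
Equating the net (thermal + elastic) strains gives |α₁ − α₂|·ΔT = P·[1/(A₁E₁) + 1/(A₂E₂)].
|α₁ − α₂|·ΔT = 4.2×10⁻⁶ × 68 = 0.0002856.
1/(A₁E₁) + 1/(A₂E₂) = 1/(450×192×10³) + 1/(800×210×10³) = 1.753×10⁻⁸ N⁻¹.
So P = 0.0002856 / 1.753×10⁻⁸ = 16.3 kN.
σ_{nickel alloy} = P/A₂ = 16300/800 = 20.37 MPa, tensile.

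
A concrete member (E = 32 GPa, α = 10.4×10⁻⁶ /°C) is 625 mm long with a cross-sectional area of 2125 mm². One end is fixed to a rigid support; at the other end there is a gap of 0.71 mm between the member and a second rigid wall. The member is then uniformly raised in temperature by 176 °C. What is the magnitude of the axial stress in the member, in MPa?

σ ≈ 22.2 MPa (compressive)

Free thermal elongation = αΔT L = 10.4×10⁻⁶ × 176 × 625 = 1.144 mm.
This exceeds the 0.71 mm gap, so the wall pushes back. The portion of expansion that must be recovered elastically is δ_free − gap = 1.144 − 0.71 = 0.434 mm.
That suppressed elongation corresponds to σ = E·Δ/L = 32×10³ × 0.434/625 = 22.22 MPa.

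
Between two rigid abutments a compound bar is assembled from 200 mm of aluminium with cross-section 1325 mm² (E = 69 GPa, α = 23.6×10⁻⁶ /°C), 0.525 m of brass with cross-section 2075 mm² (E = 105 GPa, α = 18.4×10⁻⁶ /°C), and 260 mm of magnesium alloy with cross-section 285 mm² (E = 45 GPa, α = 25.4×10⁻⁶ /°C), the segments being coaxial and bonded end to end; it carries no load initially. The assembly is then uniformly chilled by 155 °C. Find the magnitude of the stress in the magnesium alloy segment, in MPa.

σ ≈ 459 MPa (tensile)

If the supports were absent, the total length change would be Σ αᵢΔT Lᵢ = 23.6×10⁻⁶×155×200 + 18.4×10⁻⁶×155×525 + 25.4×10⁻⁶×155×260 = 3.253 mm.
The rigid supports impose zero overall length change; the single axial force P common to all segments must satisfy P Σ Lᵢ/(AᵢEᵢ) = δ_free.
Σ Lᵢ/(AᵢEᵢ) = 200/(1325×69×10³) + 525/(2075×105×10³) + 260/(285×45×10³) = 2.487×10⁻⁵ mm/N.
Hence P = δ_free / Σ(L/AE) = 3.253/2.487×10⁻⁵ = 130.8 kN (tensile).
σ_{magnesium alloy} = P / A = 130800 / 285 = 458.9 MPa.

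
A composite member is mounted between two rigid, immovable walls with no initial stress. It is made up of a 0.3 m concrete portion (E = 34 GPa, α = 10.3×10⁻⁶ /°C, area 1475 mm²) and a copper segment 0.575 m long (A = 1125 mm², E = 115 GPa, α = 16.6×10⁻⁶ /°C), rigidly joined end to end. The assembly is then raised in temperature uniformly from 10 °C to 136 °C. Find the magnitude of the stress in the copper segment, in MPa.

If the supports were absent, the total length change would be Σ αᵢΔT Lᵢ = 10.3×10⁻⁶×126×300 + 16.6×10⁻⁶×126×575 = 1.592 mm.
Since the ends are fixed, an axial force P builds up, equal in every segment, with P · Σ Lᵢ/(AᵢEᵢ) = δ_free.
The series flexibility is Σ Lᵢ/(AᵢEᵢ) = 300/(1475×34×10³) + 575/(1125×115×10³) = 1.043×10⁻⁵ mm/N.
So P = 1.592 / 1.043×10⁻⁵ = 152.7 kN, compressive.
σ_{copper} = P / A = 152700 / 1125 = 135.7 MPa.

σ ≈ 136 MPa (compressive)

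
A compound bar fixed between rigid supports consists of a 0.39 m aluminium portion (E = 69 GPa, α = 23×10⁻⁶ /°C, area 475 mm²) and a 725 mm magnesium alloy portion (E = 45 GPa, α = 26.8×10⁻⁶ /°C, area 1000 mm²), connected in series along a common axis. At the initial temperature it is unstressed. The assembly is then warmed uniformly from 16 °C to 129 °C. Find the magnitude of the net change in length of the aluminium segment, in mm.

|ΔL| ≈ 0.35 mm

With the walls removed the bar would change length by δ_free = Σ αᵢΔT Lᵢ = 23×10⁻⁶×113×390 + 26.8×10⁻⁶×113×725 = 3.209 mm.
The rigid supports impose zero overall length change; the single axial force P common to all segments must satisfy P Σ Lᵢ/(AᵢEᵢ) = δ_free.
The series flexibility is Σ Lᵢ/(AᵢEᵢ) = 390/(475×69×10³) + 725/(1000×45×10³) = 2.801×10⁻⁵ mm/N.
Hence P = δ_free / Σ(L/AE) = 3.209/2.801×10⁻⁵ = 114.6 kN (compressive).
For the aluminium segment, free thermal change = 23×10⁻⁶×113×390 = 1.014 mm and elastic change from P = 114600×390/(475×69×10³) = 1.363 mm; these oppose, so the net change is 0.35 mm (segment shortens).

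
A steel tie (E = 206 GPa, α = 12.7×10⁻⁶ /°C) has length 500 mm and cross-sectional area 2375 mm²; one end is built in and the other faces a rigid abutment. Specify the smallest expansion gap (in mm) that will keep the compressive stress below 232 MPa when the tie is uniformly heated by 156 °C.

With no wall the tie would lengthen by αΔT L = 12.7×10⁻⁶ × 156 × 500 = 0.9906 mm.
A stress of 232 MPa corresponds to the wall pushing the tie back by σL/E = 232×500/(206×10³) = 0.5631 mm.
So the gap has to take up the difference, g_min = δ_free − σL/E = 0.9906 − 0.5631 = 0.4275 mm.

g ≈ 0.427 mm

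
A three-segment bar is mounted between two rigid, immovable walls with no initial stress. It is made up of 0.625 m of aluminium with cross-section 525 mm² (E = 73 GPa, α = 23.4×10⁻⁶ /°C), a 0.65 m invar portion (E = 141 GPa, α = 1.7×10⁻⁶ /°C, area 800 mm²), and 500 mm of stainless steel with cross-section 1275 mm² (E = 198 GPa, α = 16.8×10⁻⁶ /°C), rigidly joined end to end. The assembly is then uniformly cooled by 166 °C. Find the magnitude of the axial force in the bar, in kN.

P ≈ 167 kN (tensile)

Free thermal contraction of the whole bar: Σ αᵢΔT Lᵢ = 23.4×10⁻⁶×166×625 + 1.7×10⁻⁶×166×650 + 16.8×10⁻⁶×166×500 = 4.006 mm.
The rigid supports impose zero overall length change; the single axial force P common to all segments must satisfy P Σ Lᵢ/(AᵢEᵢ) = δ_free.
Σ Lᵢ/(AᵢEᵢ) = 625/(525×73×10³) + 650/(800×141×10³) + 500/(1275×198×10³) = 2.405×10⁻⁵ mm/N.
P = 4.006 / 2.405×10⁻⁵ = 166500 N = 166.5 kN, tensile.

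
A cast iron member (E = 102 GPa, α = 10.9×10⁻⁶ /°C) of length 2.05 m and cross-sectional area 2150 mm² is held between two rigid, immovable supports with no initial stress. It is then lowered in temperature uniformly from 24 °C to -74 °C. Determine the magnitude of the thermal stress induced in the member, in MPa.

σ ≈ 109 MPa (tensile)

Because both ends are immovable the net strain is zero, and the suppressed thermal strain is αΔT = 10.9×10⁻⁶ × 98 = 1068.2×10⁻⁶.
Hence σ = E·αΔT = 102×10³ × 1068.2×10⁻⁶ = 109 MPa, tensile.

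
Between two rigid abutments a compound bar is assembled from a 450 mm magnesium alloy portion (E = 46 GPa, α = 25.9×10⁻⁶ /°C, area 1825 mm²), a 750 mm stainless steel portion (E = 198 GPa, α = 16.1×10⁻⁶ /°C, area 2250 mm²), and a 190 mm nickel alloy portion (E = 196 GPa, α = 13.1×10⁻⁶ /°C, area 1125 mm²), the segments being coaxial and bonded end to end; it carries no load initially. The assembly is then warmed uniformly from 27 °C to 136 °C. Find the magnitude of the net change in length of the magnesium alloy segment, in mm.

If the supports were absent, the total length change would be Σ αᵢΔT Lᵢ = 25.9×10⁻⁶×109×450 + 16.1×10⁻⁶×109×750 + 13.1×10⁻⁶×109×190 = 2.858 mm.
The walls prevent any net length change, so an axial force P (same in every segment) develops. Compatibility: P · Σ Lᵢ/(AᵢEᵢ) = δ_free.
The series flexibility is Σ Lᵢ/(AᵢEᵢ) = 450/(1825×46×10³) + 750/(2250×198×10³) + 190/(1125×196×10³) = 7.906×10⁻⁶ mm/N.
Hence P = δ_free / Σ(L/AE) = 2.858/7.906×10⁻⁶ = 361.5 kN (compressive).
For the magnesium alloy segment, free thermal change = 25.9×10⁻⁶×109×450 = 1.27 mm and elastic change from P = 361500×450/(1825×46×10³) = 1.938 mm; these oppose, so the net change is 0.667 mm (segment shortens).

|ΔL| ≈ 0.667 mm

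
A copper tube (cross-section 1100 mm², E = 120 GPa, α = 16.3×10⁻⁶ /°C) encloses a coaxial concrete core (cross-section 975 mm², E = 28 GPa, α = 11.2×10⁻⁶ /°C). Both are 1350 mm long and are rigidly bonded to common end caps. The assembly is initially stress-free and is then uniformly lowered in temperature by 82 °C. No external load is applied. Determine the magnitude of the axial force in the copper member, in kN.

The copper has the larger α, so on cooling it would change length more than the concrete if both were free. The rigid plates force a common final length, so the copper is put into tension and the concrete into compression, with equal and opposite forces P (no external load).
Setting the final lengths equal and cancelling L: (α₁ − α₂)ΔT = P/(A₁E₁) + P/(A₂E₂).
|α₁ − α₂|·ΔT = 5.1×10⁻⁶ × 82 = 0.0004182.
1/(A₁E₁) + 1/(A₂E₂) = 1/(1100×120×10³) + 1/(975×28×10³) = 4.421×10⁻⁸ N⁻¹.
So P = 0.0004182 / 4.421×10⁻⁸ = 9.46 kN.

P ≈ 9.46 kN (tensile in the copper)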